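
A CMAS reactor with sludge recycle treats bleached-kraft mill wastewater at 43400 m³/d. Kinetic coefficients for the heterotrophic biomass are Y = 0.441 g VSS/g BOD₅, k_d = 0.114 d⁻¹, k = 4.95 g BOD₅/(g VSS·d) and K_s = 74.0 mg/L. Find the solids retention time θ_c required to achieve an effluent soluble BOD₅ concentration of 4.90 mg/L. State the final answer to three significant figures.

θ_c ≈ 46.4 d

At the target effluent, Y k S/(K_s+S) = 0.441×4.95×4.90/78.90 = 0.1356 d⁻¹.
1/θ_c = 0.1356 − 0.114 = 0.02157 d⁻¹, so θ_c = 46.36 d.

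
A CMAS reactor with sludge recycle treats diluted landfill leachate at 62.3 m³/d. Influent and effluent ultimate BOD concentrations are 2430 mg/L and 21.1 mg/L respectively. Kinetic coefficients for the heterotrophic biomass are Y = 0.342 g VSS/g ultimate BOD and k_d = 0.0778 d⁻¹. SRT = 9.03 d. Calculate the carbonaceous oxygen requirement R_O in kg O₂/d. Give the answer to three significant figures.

R_O ≈ 107 kg O₂/d

Observed yield with endogenous decay: Y_obs = Y / (1 + k_d·θ_c) = 0.342 / (1 + 0.0778 × 9.03) = 0.342 / 1.703 = 0.2009 g VSS/g ultimate BOD.
Q·(S₀ − S) = 62.3 × (2430 − 21.1) × 10⁻³ = 150.1 kg/d removed.
Biomass synthesised: P_X = Y_obs × 150.1 = 30.15 kg VSS/d.
Carbonaceous O₂ demand = substrate oxidised − cell-mass equivalent = 150.1 − 1.42 × 30.15 = 107.3 kg O₂/d.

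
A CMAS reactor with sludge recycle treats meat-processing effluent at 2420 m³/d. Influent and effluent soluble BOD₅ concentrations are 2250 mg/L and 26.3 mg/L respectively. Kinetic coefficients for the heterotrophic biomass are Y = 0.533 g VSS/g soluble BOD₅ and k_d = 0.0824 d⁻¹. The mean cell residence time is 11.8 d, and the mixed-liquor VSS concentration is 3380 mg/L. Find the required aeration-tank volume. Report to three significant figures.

Rearranging the biomass balance for a CMAS with decay, V = Y·Q·ΔS·θ_c / [X·(1+k_d θ_c)] = 0.533 × 2420 × (2250 − 26.3) × 11.8 / [3380 × (1 + 0.0824 × 11.8)] = 3.38×10^7 / 6666 = 5077 m³.

V ≈ 5080 m³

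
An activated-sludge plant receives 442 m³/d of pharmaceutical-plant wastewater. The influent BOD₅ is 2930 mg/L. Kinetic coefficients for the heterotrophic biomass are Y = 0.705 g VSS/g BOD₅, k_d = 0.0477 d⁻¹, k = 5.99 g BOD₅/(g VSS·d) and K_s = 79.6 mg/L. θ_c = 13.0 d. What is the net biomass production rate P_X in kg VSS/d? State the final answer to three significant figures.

P_X ≈ 563 kg VSS/d

For a completely mixed reactor with recycle the Lawrence–McCarty relation gives S = K_s·(1 + k_d·θ_c) / [θ_c·(Y·k − k_d) − 1] = 79.6 × (1 + 0.0477 × 13.0) / [13.0 × (0.705 × 5.99 − 0.0477) − 1] = 129.0 / 53.28 = 2.420 mg/L.
Y_obs = Y / (1 + k_d θ_c) = 0.705 / (1 + 0.0477 × 13.0) = 0.705 / 1.620 = 0.4352.
Q·(S₀ − S) = 442 × (2930 − 2.42) × 10⁻³ = 1294 kg/d removed.
So the net sludge growth is P_X = 0.4352 × 1294 = 563.1 kg VSS/d.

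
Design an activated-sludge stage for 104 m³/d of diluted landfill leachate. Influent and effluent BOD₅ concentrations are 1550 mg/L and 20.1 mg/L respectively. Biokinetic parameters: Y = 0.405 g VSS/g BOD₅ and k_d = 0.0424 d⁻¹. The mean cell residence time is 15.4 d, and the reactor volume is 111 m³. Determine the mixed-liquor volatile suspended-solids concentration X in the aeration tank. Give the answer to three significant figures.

X ≈ 5410 mg/L

X = Y·Q·ΔS·θ_c / [V·(1 + k_d θ_c)] = 0.405 × 104 × (1550 − 20.1) × 15.4 / [111 × (1 + 0.0424 × 15.4)] = 5409 mg/L.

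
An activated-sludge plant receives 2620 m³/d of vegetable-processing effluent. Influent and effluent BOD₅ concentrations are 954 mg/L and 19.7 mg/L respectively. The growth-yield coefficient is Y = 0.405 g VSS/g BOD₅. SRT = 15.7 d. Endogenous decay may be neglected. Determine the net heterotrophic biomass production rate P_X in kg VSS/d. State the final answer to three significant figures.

P_X ≈ 991 kg VSS/d

Since k_d ≈ 0, Y_obs = Y = 0.405 g VSS/g BOD₅.
Q·(S₀ − S) = 2620 × (954 − 19.7) × 10⁻³ = 2448 kg/d removed.
P_X = Y_obs · Q(S₀ − S) = 0.4050 × 2448 = 991.4 kg VSS/d.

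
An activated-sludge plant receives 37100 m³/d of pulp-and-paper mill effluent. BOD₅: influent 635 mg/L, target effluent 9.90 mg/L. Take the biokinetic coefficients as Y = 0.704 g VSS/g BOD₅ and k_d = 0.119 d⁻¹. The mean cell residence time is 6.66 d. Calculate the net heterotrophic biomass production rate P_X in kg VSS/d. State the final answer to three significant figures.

Y_obs = Y / (1 + k_d θ_c) = 0.704 / (1 + 0.119 × 6.66) = 0.704 / 1.793 = 0.3927.
Q·(S₀ − S) = 37100 × (635 − 9.90) × 10⁻³ = 23191 kg/d removed.
So the net sludge growth is P_X = 0.3927 × 23191 = 9108 kg VSS/d.

P_X ≈ 9110 kg VSS/d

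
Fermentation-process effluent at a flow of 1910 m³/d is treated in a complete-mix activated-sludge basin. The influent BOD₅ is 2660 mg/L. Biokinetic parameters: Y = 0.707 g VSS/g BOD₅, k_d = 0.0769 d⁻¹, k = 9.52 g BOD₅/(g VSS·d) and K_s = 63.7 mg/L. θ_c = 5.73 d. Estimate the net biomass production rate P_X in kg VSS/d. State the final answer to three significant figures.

P_X ≈ 2490 kg VSS/d

Effluent substrate depends only on kinetics and SRT: S = K_s(1 + k_d θ_c) / [θ_c(Yk − k_d) − 1] = 63.7 × (1 + 0.0769 × 5.73) / [5.73 × (0.707 × 9.52 − 0.0769) − 1] = 91.77 / 37.13 = 2.472 mg/L.
Correct the yield for decay: Y_obs = Y/(1 + k_d θ_c) = 0.707 / (1 + 0.0769 × 5.73) = 0.707 / 1.441 = 0.4908.
ΔS = 2660 − 2.47 = 2658 mg/L, so the substrate removal rate is 1910 × 2658/1000 = 5076 kg BOD₅/d.
So the net sludge growth is P_X = 0.4908 × 5076 = 2491 kg VSS/d.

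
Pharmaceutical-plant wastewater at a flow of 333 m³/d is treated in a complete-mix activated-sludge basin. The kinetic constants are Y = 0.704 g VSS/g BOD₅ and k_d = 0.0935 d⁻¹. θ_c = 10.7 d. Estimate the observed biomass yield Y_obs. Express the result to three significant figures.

Y_obs ≈ 0.352 g VSS/g BOD₅

Observed yield with endogenous decay: Y_obs = Y / (1 + k_d·θ_c) = 0.704 / (1 + 0.0935 × 10.7) = 0.704 / 2.000 = 0.3519 g VSS/g BOD₅.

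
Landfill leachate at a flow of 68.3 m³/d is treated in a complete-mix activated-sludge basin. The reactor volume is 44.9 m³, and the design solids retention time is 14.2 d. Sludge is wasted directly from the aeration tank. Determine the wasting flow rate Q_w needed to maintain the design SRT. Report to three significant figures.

With mixed-liquor wasting, θ_c = V/Q_w, so Q_w = V/θ_c = 44.90/14.2 = 3.162 m³/d.

Q_w ≈ 3.16 m³/d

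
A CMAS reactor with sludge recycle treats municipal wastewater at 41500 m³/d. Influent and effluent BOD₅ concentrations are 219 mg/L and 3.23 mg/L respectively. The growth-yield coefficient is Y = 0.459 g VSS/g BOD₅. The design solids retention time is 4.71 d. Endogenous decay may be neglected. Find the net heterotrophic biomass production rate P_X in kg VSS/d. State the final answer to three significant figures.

P_X ≈ 4110 kg VSS/d

Since k_d ≈ 0, Y_obs = Y = 0.459 g VSS/g BOD₅.
Mass of BOD₅ removed per day: Q(S₀ − S) = 41500 × 215.8 g/m³ = 8954 kg/d.
P_X = Y_obs · Q(S₀ − S) = 0.4590 × 8954 = 4110 kg VSS/d.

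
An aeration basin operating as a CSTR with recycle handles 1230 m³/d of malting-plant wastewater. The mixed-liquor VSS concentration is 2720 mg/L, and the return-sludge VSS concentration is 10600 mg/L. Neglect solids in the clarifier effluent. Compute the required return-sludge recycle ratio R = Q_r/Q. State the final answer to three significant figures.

Mass balance around the secondary clarifier (neglecting effluent solids): R = X / (X_r − X) = 2720 / (10600 − 2720) = 0.3452.

R ≈ 0.345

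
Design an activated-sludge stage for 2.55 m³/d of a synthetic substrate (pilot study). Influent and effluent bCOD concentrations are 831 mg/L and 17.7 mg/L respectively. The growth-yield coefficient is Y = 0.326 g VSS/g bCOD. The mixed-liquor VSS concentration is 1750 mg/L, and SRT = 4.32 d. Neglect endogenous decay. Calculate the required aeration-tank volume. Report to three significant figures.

V ≈ 1.67 m³

Biomass mass balance (decay neglected): V·X = Y·Q·(S₀ − S)·θ_c, so V = 0.326 × 2.55 × (831 − 17.7) × 4.32 / 1750 = 1.669 m³.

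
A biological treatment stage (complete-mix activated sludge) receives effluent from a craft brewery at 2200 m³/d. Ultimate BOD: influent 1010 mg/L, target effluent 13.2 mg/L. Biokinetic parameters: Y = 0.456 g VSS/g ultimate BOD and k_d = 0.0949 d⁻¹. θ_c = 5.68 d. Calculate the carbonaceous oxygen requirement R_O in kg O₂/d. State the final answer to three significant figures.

Observed yield with endogenous decay: Y_obs = Y / (1 + k_d·θ_c) = 0.456 / (1 + 0.0949 × 5.68) = 0.456 / 1.539 = 0.2963 g VSS/g ultimate BOD.
ΔS = 1010 − 13.2 = 996.8 mg/L, so the substrate removal rate is 2200 × 996.8/1000 = 2193 kg ultimate BOD/d.
Net sludge production P_X = 0.2963 × 2193 = 649.8 kg VSS/d.
Carbonaceous O₂ demand = substrate oxidised − cell-mass equivalent = 2193 − 1.42 × 649.8 = 1270 kg O₂/d.

R_O ≈ 1270 kg O₂/d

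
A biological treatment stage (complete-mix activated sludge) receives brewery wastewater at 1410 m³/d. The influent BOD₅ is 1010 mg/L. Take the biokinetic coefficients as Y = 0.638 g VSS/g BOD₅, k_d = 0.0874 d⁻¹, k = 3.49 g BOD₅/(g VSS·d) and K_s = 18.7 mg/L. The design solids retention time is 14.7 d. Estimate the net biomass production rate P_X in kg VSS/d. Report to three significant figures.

P_X ≈ 397 kg VSS/d

Effluent substrate depends only on kinetics and SRT: S = K_s(1 + k_d θ_c) / [θ_c(Yk − k_d) − 1] = 18.7 × (1 + 0.0874 × 14.7) / [14.7 × (0.638 × 3.49 − 0.0874) − 1] = 42.73 / 30.45 = 1.403 mg/L.
Correct the yield for decay: Y_obs = Y/(1 + k_d θ_c) = 0.638 / (1 + 0.0874 × 14.7) = 0.638 / 2.285 = 0.2792.
Mass of BOD₅ removed per day: Q(S₀ − S) = 1410 × 1009 g/m³ = 1422 kg/d.
Net biomass production P_X = Y_obs × Q·(S₀ − S) = 0.2792 × 1422 = 397.1 kg VSS/d.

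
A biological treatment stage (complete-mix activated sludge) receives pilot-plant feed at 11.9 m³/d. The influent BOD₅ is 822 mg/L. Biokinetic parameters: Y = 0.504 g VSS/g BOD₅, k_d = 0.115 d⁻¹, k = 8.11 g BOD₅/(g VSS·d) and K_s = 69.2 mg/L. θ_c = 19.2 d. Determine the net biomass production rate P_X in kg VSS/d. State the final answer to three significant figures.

P_X ≈ 1.53 kg VSS/d

For a completely mixed reactor with recycle the Lawrence–McCarty relation gives S = K_s·(1 + k_d·θ_c) / [θ_c·(Y·k − k_d) − 1] = 69.2 × (1 + 0.115 × 19.2) / [19.2 × (0.504 × 8.11 − 0.115) − 1] = 222.0 / 75.27 = 2.949 mg/L.
Correct the yield for decay: Y_obs = Y/(1 + k_d θ_c) = 0.504 / (1 + 0.115 × 19.2) = 0.504 / 3.208 = 0.1571.
Substrate removed = Q·(S₀ − S) = 11.9 m³/d × (822 − 2.95) g/m³ = 9.75×10^3 g/d = 9.747 kg/d.
So the net sludge growth is P_X = 0.1571 × 9.747 = 1.531 kg VSS/d.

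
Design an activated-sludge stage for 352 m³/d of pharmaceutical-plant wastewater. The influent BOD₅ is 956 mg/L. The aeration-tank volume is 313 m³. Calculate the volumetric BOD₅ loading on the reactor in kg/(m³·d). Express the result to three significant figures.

Applied BOD₅ load per unit volume = Q·S₀/V = (352 × 956/1000)/313.0 = 1.075 kg BOD₅·m⁻³·d⁻¹.

L_v ≈ 1.08 kg BOD₅/(m³·d)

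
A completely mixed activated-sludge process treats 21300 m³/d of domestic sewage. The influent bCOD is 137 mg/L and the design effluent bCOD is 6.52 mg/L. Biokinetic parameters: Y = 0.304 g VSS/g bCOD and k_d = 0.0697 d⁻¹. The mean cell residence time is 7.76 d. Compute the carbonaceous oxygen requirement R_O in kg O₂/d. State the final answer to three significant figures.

The observed yield is Y_obs = Y/(1 + k_d·θ_c) = 0.304 / (1 + 0.0697 × 7.76) = 0.304 / 1.541 = 0.1973 g VSS per g bCOD removed.
Mass of bCOD removed per day: Q(S₀ − S) = 21300 × 130.5 g/m³ = 2779 kg/d.
Net sludge production P_X = 0.1973 × 2779 = 548.3 kg VSS/d.
R_O = Q·(S₀ − S) − 1.42·P_X = 2779 − 1.42 × 548.3 = 2001 kg O₂/d.

R_O ≈ 2000 kg O₂/d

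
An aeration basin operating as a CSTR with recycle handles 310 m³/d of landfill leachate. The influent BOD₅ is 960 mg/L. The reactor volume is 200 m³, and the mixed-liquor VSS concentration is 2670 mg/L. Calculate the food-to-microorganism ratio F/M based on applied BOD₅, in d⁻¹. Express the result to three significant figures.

Food-to-microorganism ratio F/M = Q S₀ / (V X) = 310 × 960 / (200.0 × 2670) = 0.5573 d⁻¹.

F/M ≈ 0.557 d⁻¹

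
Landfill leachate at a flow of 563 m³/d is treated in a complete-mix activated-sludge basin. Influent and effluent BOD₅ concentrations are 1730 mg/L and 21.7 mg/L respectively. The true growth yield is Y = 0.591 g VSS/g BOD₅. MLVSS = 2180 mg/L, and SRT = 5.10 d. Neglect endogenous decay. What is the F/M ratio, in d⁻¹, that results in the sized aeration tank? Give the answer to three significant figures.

F/M ≈ 0.336 d⁻¹

Biomass mass balance (decay neglected): V·X = Y·Q·(S₀ − S)·θ_c, so V = 0.591 × 563 × (1730 − 21.7) × 5.10 / 2180 = 1330 m³.
Food-to-microorganism ratio F/M = Q S₀ / (V X) = 563 × 1730 / (1330 × 2180) = 0.3360 d⁻¹.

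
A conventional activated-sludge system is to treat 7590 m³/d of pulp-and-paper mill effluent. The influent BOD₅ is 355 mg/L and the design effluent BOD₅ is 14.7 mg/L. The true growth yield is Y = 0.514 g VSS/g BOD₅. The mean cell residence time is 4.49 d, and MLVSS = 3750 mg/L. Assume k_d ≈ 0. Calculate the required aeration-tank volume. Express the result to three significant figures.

V ≈ 1590 m³

With k_d = 0 the design equation reduces to V = Y Q (S₀−S) θ_c / X = 0.514 × 7590 × (355 − 14.7) × 4.49 / 3750 = 1590 m³.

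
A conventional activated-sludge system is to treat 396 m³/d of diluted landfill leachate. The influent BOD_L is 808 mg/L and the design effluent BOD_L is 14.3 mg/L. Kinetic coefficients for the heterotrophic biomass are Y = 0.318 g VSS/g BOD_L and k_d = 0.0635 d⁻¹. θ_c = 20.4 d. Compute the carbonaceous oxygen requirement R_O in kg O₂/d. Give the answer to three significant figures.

Correct the yield for decay: Y_obs = Y/(1 + k_d θ_c) = 0.318 / (1 + 0.0635 × 20.4) = 0.318 / 2.295 = 0.1385.
Substrate removed = Q·(S₀ − S) = 396 m³/d × (808 − 14.3) g/m³ = 3.14×10^5 g/d = 314.3 kg/d.
Biomass synthesised: P_X = Y_obs × 314.3 = 43.54 kg VSS/d.
R_O = Q·ΔS − 1.42 P_X = 314.3 − 61.83 = 252.5 kg O₂/d.

R_O ≈ 252 kg O₂/d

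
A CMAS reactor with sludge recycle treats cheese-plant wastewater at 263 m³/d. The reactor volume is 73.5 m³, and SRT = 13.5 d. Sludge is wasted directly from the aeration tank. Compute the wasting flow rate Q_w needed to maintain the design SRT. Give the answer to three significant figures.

Wasting from the aeration tank: Q_w = V / θ_c = 73.50 / 13.5 = 5.444 m³/d.

Q_w ≈ 5.44 m³/d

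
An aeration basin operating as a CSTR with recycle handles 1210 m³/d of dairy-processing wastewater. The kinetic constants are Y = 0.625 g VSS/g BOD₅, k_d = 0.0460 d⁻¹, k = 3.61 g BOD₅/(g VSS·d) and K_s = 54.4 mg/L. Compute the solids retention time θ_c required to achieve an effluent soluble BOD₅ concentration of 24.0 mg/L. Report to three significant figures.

θ_c ≈ 1.55 d

At the target effluent, Y k S/(K_s+S) = 0.625×3.61×24.0/78.40 = 0.6907 d⁻¹.
1/θ_c = 0.6907 − 0.0460 = 0.6447 d⁻¹, so θ_c = 1.551 d.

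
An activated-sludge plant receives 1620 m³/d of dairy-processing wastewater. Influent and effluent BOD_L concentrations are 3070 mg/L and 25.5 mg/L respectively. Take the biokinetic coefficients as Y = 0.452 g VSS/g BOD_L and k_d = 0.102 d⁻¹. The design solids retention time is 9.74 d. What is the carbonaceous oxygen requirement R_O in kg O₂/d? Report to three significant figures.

Correct the yield for decay: Y_obs = Y/(1 + k_d θ_c) = 0.452 / (1 + 0.102 × 9.74) = 0.452 / 1.993 = 0.2267.
ΔS = 3070 − 25.5 = 3044 mg/L, so the substrate removal rate is 1620 × 3044/1000 = 4932 kg BOD_L/d.
Biomass synthesised: P_X = Y_obs × 4932 = 1118 kg VSS/d.
R_O = Q·(S₀ − S) − 1.42·P_X = 4932 − 1.42 × 1118 = 3344 kg O₂/d.

R_O ≈ 3340 kg O₂/d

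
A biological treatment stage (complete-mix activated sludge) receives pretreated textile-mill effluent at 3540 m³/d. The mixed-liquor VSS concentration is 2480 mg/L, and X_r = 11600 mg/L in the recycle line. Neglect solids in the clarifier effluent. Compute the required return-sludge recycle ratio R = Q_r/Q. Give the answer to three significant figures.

Mass balance around the secondary clarifier (neglecting effluent solids): R = X / (X_r − X) = 2480 / (11600 − 2480) = 0.2719.

R ≈ 0.272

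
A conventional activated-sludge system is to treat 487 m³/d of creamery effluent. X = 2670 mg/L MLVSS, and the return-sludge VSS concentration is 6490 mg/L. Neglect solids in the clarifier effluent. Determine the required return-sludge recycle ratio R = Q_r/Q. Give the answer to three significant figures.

R = Q_r/Q = X/(X_r − X) = 2670 / (6490 − 2670) = 0.6990.

R ≈ 0.699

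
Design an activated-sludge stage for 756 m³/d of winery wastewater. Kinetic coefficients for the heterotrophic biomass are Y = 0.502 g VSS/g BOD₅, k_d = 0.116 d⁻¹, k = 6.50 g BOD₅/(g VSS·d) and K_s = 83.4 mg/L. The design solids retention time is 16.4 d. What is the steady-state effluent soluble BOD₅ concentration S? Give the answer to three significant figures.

S ≈ 4.78 mg/L

From the Monod/SRT balance for a CMAS, S = K_s·(1+k_d θ_c)/[θ_c·(Y k − k_d) − 1] = 83.4 × (1 + 0.116 × 16.4) / [16.4 × (0.502 × 6.50 − 0.116) − 1] = 242.1 / 50.61 = 4.783 mg/L.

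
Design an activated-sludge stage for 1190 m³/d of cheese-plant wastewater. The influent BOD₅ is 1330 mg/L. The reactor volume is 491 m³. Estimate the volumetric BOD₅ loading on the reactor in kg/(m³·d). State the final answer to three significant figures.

L_v = Q S₀ / V = 1190 × 1330 × 10⁻³ / 491.0 = 3.223 kg/(m³·d).

L_v ≈ 3.22 kg BOD₅/(m³·d)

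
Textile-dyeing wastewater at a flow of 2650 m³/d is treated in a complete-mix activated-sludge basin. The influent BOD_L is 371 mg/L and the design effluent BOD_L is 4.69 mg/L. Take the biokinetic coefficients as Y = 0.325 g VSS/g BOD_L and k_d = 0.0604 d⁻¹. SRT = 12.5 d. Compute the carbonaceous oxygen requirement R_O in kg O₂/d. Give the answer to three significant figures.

R_O ≈ 715 kg O₂/d

Correct the yield for decay: Y_obs = Y/(1 + k_d θ_c) = 0.325 / (1 + 0.0604 × 12.5) = 0.325 / 1.755 = 0.1852.
Substrate removed = Q·(S₀ − S) = 2650 m³/d × (371 − 4.69) g/m³ = 9.71×10^5 g/d = 970.7 kg/d.
Biomass synthesised: P_X = Y_obs × 970.7 = 179.8 kg VSS/d.
R_O = Q·ΔS − 1.42 P_X = 970.7 − 255.3 = 715.5 kg O₂/d.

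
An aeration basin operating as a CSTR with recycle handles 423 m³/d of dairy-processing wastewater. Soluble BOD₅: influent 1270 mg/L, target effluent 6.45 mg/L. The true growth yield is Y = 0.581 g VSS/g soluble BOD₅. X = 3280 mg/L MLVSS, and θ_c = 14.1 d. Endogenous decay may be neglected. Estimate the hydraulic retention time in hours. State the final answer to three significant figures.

V·X = Y·Q·ΔS·θ_c gives V = 0.581 × 423 × (1270 − 6.45) × 14.1 / 3280 = 1335 m³.
τ = V/Q = 1335/423 = 3.156 d, or 75.74 h.

τ ≈ 75.7 h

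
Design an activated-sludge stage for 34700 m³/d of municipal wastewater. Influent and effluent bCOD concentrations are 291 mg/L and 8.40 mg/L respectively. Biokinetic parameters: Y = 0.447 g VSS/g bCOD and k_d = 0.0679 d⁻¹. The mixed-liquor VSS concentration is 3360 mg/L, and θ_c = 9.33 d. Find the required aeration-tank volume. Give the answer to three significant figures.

Steady-state biomass mass balance: V·X·(1 + k_d·θ_c) = Y·Q·(S₀ − S)·θ_c, so V = 0.447 × 34700 × (291 − 8.40) × 9.33 / [3360 × (1 + 0.0679 × 9.33)] = 4.09×10^7 / 5489 = 7451 m³.

V ≈ 7450 m³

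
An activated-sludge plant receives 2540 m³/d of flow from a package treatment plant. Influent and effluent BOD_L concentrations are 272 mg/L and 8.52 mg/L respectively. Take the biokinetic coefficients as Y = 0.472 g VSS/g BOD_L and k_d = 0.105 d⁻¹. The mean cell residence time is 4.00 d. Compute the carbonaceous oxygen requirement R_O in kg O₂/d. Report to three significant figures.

R_O ≈ 353 kg O₂/d

Observed yield with endogenous decay: Y_obs = Y / (1 + k_d·θ_c) = 0.472 / (1 + 0.105 × 4.00) = 0.472 / 1.420 = 0.3324 g VSS/g BOD_L.
Substrate removed = Q·(S₀ − S) = 2540 m³/d × (272 − 8.52) g/m³ = 6.69×10^5 g/d = 669.2 kg/d.
P_X = Y_obs·Q·(S₀ − S) = 0.3324 × 669.2 = 222.5 kg VSS/d.
R_O = Q·ΔS − 1.42 P_X = 669.2 − 315.9 = 353.4 kg O₂/d.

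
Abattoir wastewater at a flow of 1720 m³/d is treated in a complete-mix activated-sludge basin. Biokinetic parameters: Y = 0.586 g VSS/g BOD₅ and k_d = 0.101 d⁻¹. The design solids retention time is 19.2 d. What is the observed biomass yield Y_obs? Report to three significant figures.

Correct the yield for decay: Y_obs = Y/(1 + k_d θ_c) = 0.586 / (1 + 0.101 × 19.2) = 0.586 / 2.939 = 0.1994.

Y_obs ≈ 0.199 g VSS/g BOD₅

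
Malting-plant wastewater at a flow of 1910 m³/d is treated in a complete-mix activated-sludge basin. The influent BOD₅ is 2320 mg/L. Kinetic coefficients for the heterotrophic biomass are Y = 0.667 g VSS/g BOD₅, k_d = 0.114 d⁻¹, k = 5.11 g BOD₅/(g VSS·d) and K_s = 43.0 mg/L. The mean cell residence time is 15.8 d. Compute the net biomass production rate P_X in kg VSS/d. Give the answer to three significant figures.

P_X ≈ 1050 kg VSS/d

Effluent substrate depends only on kinetics and SRT: S = K_s(1 + k_d θ_c) / [θ_c(Yk − k_d) − 1] = 43.0 × (1 + 0.114 × 15.8) / [15.8 × (0.667 × 5.11 − 0.114) − 1] = 120.5 / 51.05 = 2.359 mg/L.
Y_obs = Y / (1 + k_d θ_c) = 0.667 / (1 + 0.114 × 15.8) = 0.667 / 2.801 = 0.2381.
Mass of BOD₅ removed per day: Q(S₀ − S) = 1910 × 2318 g/m³ = 4427 kg/d.
Biomass produced: P_X = Y_obs·Q·ΔS = 0.2381 × 4427 ≈ 1054 kg VSS/d.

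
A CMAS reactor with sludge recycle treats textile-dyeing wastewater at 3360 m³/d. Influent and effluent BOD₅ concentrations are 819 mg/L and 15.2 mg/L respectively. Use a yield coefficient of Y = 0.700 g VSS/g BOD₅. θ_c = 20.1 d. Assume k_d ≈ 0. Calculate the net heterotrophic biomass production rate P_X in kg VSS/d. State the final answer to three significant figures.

P_X ≈ 1890 kg VSS/d

No decay correction is needed, so Y_obs = Y = 0.700.
Substrate removed = Q·(S₀ − S) = 3360 m³/d × (819 − 15.2) g/m³ = 2.7×10^6 g/d = 2701 kg/d.
Biomass produced: P_X = Y_obs·Q·ΔS = 0.7000 × 2701 ≈ 1891 kg VSS/d.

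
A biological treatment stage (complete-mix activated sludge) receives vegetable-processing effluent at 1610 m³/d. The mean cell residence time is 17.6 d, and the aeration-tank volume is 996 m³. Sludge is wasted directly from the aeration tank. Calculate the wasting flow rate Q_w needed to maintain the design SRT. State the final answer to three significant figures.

Q_w ≈ 56.6 m³/d

Wasting from the aeration tank: Q_w = V / θ_c = 996.0 / 17.6 = 56.59 m³/d.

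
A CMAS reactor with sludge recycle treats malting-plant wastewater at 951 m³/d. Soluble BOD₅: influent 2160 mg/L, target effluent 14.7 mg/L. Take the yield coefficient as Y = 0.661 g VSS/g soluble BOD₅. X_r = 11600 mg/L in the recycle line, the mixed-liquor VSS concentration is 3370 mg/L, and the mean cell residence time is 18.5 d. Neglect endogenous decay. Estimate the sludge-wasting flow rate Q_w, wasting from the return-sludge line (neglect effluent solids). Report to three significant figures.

V·X = Y·Q·ΔS·θ_c gives V = 0.661 × 951 × (2160 − 14.7) × 18.5 / 3370 = 7403 m³.
Wasting from the return line (neglecting effluent solids): Q_w = V·X / (θ_c·X_r) = 7403 × 3370 / (18.5 × 11600) = 116.3 m³/d.

Q_w ≈ 116 m³/d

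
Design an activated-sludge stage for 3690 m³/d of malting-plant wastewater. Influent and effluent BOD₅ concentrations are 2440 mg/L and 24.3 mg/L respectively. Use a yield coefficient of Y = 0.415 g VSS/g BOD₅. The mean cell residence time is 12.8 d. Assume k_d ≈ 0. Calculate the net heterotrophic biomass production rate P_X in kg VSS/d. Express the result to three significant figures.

Since k_d ≈ 0, Y_obs = Y = 0.415 g VSS/g BOD₅.
Q·(S₀ − S) = 3690 × (2440 − 24.3) × 10⁻³ = 8914 kg/d removed.
P_X = Y_obs · Q(S₀ − S) = 0.4150 × 8914 = 3699 kg VSS/d.

P_X ≈ 3700 kg VSS/d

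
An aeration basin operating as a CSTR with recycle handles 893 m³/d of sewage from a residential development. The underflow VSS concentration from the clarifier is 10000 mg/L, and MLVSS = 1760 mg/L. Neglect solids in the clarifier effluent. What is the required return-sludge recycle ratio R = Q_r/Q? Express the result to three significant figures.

Solids balance on the clarifier gives (1+R)X = R·X_r, so R = X/(X_r − X) = 1760 / (10000 − 1760) = 0.2136.

R ≈ 0.214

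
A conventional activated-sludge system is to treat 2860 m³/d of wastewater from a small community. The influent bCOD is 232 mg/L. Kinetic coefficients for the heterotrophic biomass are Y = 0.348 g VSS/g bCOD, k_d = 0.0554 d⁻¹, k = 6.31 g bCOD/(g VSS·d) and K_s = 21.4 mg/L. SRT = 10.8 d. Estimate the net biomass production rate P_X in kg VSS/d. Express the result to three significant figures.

For a completely mixed reactor with recycle the Lawrence–McCarty relation gives S = K_s·(1 + k_d·θ_c) / [θ_c·(Y·k − k_d) − 1] = 21.4 × (1 + 0.0554 × 10.8) / [10.8 × (0.348 × 6.31 − 0.0554) − 1] = 34.20 / 22.12 = 1.546 mg/L.
Observed yield with endogenous decay: Y_obs = Y / (1 + k_d·θ_c) = 0.348 / (1 + 0.0554 × 10.8) = 0.348 / 1.598 = 0.2177 g VSS/g bCOD.
Q·(S₀ − S) = 2860 × (232 − 1.55) × 10⁻³ = 659.1 kg/d removed.
So the net sludge growth is P_X = 0.2177 × 659.1 = 143.5 kg VSS/d.

P_X ≈ 144 kg VSS/d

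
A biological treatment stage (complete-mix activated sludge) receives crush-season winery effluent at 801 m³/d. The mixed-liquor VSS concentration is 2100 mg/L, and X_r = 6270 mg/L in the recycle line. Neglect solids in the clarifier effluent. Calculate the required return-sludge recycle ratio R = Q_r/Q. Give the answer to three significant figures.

R ≈ 0.504

R = Q_r/Q = X/(X_r − X) = 2100 / (6270 − 2100) = 0.5036.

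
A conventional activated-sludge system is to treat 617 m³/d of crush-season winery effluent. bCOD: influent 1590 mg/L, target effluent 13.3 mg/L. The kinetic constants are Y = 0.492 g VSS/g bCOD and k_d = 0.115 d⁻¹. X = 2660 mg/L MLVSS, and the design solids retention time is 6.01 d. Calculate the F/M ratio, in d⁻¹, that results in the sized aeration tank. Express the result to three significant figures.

F/M ≈ 0.577 d⁻¹

Steady-state biomass mass balance: V·X·(1 + k_d·θ_c) = Y·Q·(S₀ − S)·θ_c, so V = 0.492 × 617 × (1590 − 13.3) × 6.01 / [2660 × (1 + 0.115 × 6.01)] = 2.88×10^6 / 4498 = 639.5 m³.
F/M = Q·S₀ / (V·X) = 617 × 1590 / (639.5 × 2660) = 0.5768 g bCOD·(g VSS·d)⁻¹.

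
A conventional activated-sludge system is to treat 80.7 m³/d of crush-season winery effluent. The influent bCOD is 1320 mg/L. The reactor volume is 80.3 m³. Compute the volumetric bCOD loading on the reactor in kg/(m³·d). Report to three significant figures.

L_v ≈ 1.33 kg bCOD/(m³·d)

Applied bCOD load per unit volume = Q·S₀/V = (80.7 × 1320/1000)/80.30 = 1.327 kg bCOD·m⁻³·d⁻¹.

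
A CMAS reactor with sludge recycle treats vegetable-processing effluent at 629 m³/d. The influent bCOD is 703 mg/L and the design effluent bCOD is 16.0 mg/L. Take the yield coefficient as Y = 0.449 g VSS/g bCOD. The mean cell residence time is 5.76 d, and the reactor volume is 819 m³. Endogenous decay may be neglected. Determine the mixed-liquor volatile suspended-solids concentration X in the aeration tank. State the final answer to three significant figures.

X ≈ 1360 mg/L

X = Y·Q·ΔS·θ_c / V = 0.449 × 629 × (703 − 16.0) × 5.76 / 819 = 1365 mg/L.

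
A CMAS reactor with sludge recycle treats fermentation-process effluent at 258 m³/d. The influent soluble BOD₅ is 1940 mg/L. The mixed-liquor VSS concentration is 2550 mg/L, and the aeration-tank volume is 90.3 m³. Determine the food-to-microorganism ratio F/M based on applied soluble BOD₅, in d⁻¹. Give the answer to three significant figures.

Food-to-microorganism ratio F/M = Q S₀ / (V X) = 258 × 1940 / (90.30 × 2550) = 2.174 d⁻¹.

F/M ≈ 2.17 d⁻¹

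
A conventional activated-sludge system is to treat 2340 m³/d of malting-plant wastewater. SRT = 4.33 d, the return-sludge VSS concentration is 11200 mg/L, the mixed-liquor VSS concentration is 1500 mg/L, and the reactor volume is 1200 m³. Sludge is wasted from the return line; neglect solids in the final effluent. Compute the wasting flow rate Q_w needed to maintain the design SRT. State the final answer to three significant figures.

Q_w ≈ 37.1 m³/d

Q_w = (V·X)/(θ_c X_r) = 1200 × 1500 / (4.33 × 11200) = 37.12 m³/d.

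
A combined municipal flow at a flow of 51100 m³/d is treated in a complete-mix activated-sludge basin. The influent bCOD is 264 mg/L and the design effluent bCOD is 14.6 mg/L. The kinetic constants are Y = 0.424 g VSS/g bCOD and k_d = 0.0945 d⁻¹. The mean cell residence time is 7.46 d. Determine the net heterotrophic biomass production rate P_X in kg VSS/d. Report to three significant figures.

P_X ≈ 3170 kg VSS/d

Y_obs = Y / (1 + k_d θ_c) = 0.424 / (1 + 0.0945 × 7.46) = 0.424 / 1.705 = 0.2487.
ΔS = 264 − 14.6 = 249.4 mg/L, so the substrate removal rate is 51100 × 249.4/1000 = 12744 kg bCOD/d.
P_X = Y_obs · Q(S₀ − S) = 0.2487 × 12744 = 3169 kg VSS/d.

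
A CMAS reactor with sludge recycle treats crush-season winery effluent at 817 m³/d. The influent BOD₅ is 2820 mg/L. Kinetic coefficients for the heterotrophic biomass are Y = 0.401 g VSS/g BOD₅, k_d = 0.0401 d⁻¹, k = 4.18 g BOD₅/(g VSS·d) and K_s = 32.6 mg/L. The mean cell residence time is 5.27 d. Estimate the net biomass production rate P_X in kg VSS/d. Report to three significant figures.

From the Monod/SRT balance for a CMAS, S = K_s·(1+k_d θ_c)/[θ_c·(Y k − k_d) − 1] = 32.6 × (1 + 0.0401 × 5.27) / [5.27 × (0.401 × 4.18 − 0.0401) − 1] = 39.49 / 7.622 = 5.181 mg/L.
The observed yield is Y_obs = Y/(1 + k_d·θ_c) = 0.401 / (1 + 0.0401 × 5.27) = 0.401 / 1.211 = 0.3310 g VSS per g BOD₅ removed.
ΔS = 2820 − 5.18 = 2815 mg/L, so the substrate removal rate is 817 × 2815/1000 = 2300 kg BOD₅/d.
Net biomass production P_X = Y_obs × Q·(S₀ − S) = 0.3310 × 2300 = 761.3 kg VSS/d.

P_X ≈ 761 kg VSS/d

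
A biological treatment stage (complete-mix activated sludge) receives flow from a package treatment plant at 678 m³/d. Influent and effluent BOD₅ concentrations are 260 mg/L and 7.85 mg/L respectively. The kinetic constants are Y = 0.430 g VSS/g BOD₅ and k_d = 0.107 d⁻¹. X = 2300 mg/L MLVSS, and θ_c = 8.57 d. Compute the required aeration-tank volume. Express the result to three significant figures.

Rearranging the biomass balance for a CMAS with decay, V = Y·Q·ΔS·θ_c / [X·(1+k_d θ_c)] = 0.430 × 678 × (260 − 7.85) × 8.57 / [2300 × (1 + 0.107 × 8.57)] = 6.3×10^5 / 4409 = 142.9 m³.

V ≈ 143 m³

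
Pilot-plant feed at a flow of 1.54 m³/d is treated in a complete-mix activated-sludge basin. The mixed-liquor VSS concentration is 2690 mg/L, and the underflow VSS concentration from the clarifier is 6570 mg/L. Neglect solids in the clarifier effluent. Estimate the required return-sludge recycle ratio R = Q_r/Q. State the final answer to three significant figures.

Solids balance on the clarifier gives (1+R)X = R·X_r, so R = X/(X_r − X) = 2690 / (6570 − 2690) = 0.6933.

R ≈ 0.693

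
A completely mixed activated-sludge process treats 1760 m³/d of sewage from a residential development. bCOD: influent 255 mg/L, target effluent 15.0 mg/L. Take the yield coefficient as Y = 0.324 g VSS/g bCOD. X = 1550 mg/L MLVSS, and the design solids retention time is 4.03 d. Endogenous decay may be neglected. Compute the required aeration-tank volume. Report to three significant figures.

V ≈ 356 m³

Biomass mass balance (decay neglected): V·X = Y·Q·(S₀ − S)·θ_c, so V = 0.324 × 1760 × (255 − 15.0) × 4.03 / 1550 = 355.8 m³.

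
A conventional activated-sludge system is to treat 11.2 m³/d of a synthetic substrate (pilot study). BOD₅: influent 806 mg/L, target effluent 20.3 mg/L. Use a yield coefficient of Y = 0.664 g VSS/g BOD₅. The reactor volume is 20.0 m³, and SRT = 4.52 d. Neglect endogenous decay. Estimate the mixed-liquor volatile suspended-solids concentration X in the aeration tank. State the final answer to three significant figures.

X ≈ 1320 mg/L

X = Y·Q·ΔS·θ_c / V = 0.664 × 11.2 × (806 − 20.3) × 4.52 / 20.0 = 1321 mg/L.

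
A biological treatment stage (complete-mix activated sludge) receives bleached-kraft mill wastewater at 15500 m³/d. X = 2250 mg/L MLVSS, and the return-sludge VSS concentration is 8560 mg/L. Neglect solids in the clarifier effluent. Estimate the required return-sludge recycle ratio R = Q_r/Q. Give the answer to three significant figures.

R ≈ 0.357

R = Q_r/Q = X/(X_r − X) = 2250 / (8560 − 2250) = 0.3566.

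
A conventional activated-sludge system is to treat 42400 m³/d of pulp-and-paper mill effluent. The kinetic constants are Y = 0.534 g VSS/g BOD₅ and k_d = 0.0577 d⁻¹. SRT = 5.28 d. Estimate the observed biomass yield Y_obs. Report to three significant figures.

Y_obs = Y / (1 + k_d θ_c) = 0.534 / (1 + 0.0577 × 5.28) = 0.534 / 1.305 = 0.4093.

Y_obs ≈ 0.409 g VSS/g BOD₅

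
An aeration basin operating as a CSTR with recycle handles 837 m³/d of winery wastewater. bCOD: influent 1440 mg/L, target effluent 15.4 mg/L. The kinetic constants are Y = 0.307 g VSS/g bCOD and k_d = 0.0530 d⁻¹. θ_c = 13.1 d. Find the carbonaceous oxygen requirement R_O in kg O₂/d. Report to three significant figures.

R_O ≈ 886 kg O₂/d

Correct the yield for decay: Y_obs = Y/(1 + k_d θ_c) = 0.307 / (1 + 0.0530 × 13.1) = 0.307 / 1.694 = 0.1812.
Q·(S₀ − S) = 837 × (1440 − 15.4) × 10⁻³ = 1192 kg/d removed.
Biomass synthesised: P_X = Y_obs × 1192 = 216.1 kg VSS/d.
Carbonaceous O₂ demand = substrate oxidised − cell-mass equivalent = 1192 − 1.42 × 216.1 = 885.6 kg O₂/d.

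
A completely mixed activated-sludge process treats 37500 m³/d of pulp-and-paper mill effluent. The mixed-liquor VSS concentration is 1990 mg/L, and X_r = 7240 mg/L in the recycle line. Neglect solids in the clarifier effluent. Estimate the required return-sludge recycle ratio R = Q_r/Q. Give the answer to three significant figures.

R ≈ 0.379

Solids balance on the clarifier gives (1+R)X = R·X_r, so R = X/(X_r − X) = 1990 / (7240 − 1990) = 0.3790.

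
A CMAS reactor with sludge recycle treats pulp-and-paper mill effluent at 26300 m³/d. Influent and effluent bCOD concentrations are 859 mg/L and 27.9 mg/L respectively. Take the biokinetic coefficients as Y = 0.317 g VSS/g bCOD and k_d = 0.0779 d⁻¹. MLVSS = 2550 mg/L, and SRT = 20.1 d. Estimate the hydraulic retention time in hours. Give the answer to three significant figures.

Rearranging the biomass balance for a CMAS with decay, V = Y·Q·ΔS·θ_c / [X·(1+k_d θ_c)] = 0.317 × 26300 × (859 − 27.9) × 20.1 / [2550 × (1 + 0.0779 × 20.1)] = 1.39×10^8 / 6543 = 21286 m³.
Hydraulic retention time τ = V/Q = 21286 / 26300 = 0.8094 d = 19.42 h.

τ ≈ 19.4 h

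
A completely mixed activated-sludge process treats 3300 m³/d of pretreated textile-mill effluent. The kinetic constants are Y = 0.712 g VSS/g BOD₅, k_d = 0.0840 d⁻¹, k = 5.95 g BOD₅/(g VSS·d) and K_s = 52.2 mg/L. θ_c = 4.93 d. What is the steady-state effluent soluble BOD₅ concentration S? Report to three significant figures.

From the Monod/SRT balance for a CMAS, S = K_s·(1+k_d θ_c)/[θ_c·(Y k − k_d) − 1] = 52.2 × (1 + 0.0840 × 4.93) / [4.93 × (0.712 × 5.95 − 0.0840) − 1] = 73.82 / 19.47 = 3.791 mg/L.

S ≈ 3.79 mg/L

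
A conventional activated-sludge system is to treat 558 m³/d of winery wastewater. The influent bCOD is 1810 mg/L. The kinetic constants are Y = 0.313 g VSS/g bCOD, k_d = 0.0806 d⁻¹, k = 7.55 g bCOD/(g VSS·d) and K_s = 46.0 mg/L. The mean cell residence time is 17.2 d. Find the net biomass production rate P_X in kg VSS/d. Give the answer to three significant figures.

P_X ≈ 132 kg VSS/d

For a completely mixed reactor with recycle the Lawrence–McCarty relation gives S = K_s·(1 + k_d·θ_c) / [θ_c·(Y·k − k_d) − 1] = 46.0 × (1 + 0.0806 × 17.2) / [17.2 × (0.313 × 7.55 − 0.0806) − 1] = 109.8 / 38.26 = 2.869 mg/L.
The observed yield is Y_obs = Y/(1 + k_d·θ_c) = 0.313 / (1 + 0.0806 × 17.2) = 0.313 / 2.386 = 0.1312 g VSS per g bCOD removed.
ΔS = 1810 − 2.87 = 1807 mg/L, so the substrate removal rate is 558 × 1807/1000 = 1008 kg bCOD/d.
So the net sludge growth is P_X = 0.1312 × 1008 = 132.3 kg VSS/d.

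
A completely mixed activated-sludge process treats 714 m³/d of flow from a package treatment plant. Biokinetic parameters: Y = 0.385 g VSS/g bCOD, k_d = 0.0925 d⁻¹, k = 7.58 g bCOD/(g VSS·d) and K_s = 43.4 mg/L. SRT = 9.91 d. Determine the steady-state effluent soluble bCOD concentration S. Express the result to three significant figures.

S ≈ 3.08 mg/L

Effluent substrate depends only on kinetics and SRT: S = K_s(1 + k_d θ_c) / [θ_c(Yk − k_d) − 1] = 43.4 × (1 + 0.0925 × 9.91) / [9.91 × (0.385 × 7.58 − 0.0925) − 1] = 83.18 / 27.00 = 3.080 mg/L.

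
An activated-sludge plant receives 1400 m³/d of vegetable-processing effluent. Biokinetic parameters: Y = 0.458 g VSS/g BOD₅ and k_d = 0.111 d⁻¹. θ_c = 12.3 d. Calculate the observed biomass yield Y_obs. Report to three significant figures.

Y_obs = Y / (1 + k_d θ_c) = 0.458 / (1 + 0.111 × 12.3) = 0.458 / 2.365 = 0.1936.

Y_obs ≈ 0.194 g VSS/g BOD₅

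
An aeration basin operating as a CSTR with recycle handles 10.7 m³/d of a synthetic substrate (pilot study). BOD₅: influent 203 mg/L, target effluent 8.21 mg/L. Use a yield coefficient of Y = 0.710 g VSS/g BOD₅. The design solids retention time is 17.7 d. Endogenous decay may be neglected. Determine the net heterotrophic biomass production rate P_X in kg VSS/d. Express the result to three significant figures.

P_X ≈ 1.48 kg VSS/d

Since k_d ≈ 0, Y_obs = Y = 0.710 g VSS/g BOD₅.
Q·(S₀ − S) = 10.7 × (203 − 8.21) × 10⁻³ = 2.084 kg/d removed.
P_X = Y_obs · Q(S₀ − S) = 0.7100 × 2.084 = 1.480 kg VSS/d.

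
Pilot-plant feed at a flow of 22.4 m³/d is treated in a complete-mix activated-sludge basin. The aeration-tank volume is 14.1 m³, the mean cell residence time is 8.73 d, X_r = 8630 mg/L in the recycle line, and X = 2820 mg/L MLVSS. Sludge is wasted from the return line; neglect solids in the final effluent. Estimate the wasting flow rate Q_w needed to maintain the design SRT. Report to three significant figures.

Q_w ≈ 0.528 m³/d

θ_c = V·X/(Q_w·X_r) when wasting from the recycle, so Q_w = V·X/(θ_c·X_r) = 14.10 × 2820 / (8.73 × 8630) = 0.5278 m³/d.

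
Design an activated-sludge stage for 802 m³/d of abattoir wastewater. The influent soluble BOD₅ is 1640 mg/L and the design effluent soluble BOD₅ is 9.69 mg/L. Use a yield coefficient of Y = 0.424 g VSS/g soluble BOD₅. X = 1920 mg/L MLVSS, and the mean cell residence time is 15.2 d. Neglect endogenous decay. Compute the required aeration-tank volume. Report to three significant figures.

V ≈ 4390 m³

With k_d = 0 the design equation reduces to V = Y Q (S₀−S) θ_c / X = 0.424 × 802 × (1640 − 9.69) × 15.2 / 1920 = 4389 m³.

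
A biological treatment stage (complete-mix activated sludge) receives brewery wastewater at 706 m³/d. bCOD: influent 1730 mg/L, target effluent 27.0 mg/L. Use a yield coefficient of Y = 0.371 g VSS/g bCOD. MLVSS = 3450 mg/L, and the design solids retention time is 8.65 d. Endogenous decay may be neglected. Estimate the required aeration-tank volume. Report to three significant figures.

V·X = Y·Q·ΔS·θ_c gives V = 0.371 × 706 × (1730 − 27.0) × 8.65 / 3450 = 1118 m³.

V ≈ 1120 m³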